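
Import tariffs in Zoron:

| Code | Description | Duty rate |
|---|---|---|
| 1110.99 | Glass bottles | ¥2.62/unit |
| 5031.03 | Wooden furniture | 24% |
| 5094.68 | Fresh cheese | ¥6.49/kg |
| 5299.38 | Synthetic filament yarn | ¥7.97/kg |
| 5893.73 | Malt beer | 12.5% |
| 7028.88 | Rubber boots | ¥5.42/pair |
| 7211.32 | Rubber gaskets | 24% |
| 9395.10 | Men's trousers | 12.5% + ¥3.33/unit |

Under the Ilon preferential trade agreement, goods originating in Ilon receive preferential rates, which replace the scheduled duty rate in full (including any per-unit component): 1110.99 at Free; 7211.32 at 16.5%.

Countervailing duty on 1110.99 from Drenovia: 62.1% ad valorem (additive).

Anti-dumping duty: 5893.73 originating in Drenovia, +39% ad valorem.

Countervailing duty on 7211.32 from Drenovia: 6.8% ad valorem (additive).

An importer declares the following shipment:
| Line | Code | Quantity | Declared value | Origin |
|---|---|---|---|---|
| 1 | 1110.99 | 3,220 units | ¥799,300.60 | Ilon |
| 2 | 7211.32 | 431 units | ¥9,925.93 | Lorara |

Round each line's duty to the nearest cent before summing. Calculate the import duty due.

Line 1 (1110.99, Ilon, 3,220 units, ¥799,300.60):
Base rate for 1110.99 is ¥2.62/unit.
Origin Ilon qualifies under the Zoron–Ilon agreement and 1110.99 is covered: preferential rate Free applies instead.
The additional-duty order on 1110.99 targets Drenovia, not Ilon; it does not apply.
Duty = ¥799,300.60 × 0% = ¥0.00.
Line 2 (7211.32, Lorara, 431 units, ¥9,925.93):
Base rate for 7211.32 is 24%.
7211.32 has an FTA preferential rate, but origin Lorara is not Ilon; base rate stands.
The additional-duty order on 7211.32 targets Drenovia, not Lorara; it does not apply.
Duty = ¥9,925.93 × 24% = ¥2,382.22.
Total = ¥0.00 + ¥2,382.22 = ¥2,382.22.

¥2,382.22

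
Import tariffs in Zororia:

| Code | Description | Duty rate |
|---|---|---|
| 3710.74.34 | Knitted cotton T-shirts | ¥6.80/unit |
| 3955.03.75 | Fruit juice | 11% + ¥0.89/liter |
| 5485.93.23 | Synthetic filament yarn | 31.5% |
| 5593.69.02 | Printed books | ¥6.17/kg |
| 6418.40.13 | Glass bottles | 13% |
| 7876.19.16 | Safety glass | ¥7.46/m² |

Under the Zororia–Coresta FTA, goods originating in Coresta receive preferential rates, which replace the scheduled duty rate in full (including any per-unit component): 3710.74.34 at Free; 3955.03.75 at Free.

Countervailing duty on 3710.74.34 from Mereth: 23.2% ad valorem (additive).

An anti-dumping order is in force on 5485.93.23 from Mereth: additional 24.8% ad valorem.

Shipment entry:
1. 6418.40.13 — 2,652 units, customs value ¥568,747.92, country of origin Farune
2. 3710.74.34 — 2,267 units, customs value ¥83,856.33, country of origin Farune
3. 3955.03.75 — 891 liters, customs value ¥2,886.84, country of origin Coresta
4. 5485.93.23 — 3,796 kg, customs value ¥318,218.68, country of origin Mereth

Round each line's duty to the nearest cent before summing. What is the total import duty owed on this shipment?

Line 1 (6418.40.13, Farune, 2,652 units, ¥568,747.92):
Base rate for 6418.40.13 is 13%.
Duty = ¥568,747.92 × 13% = ¥73,937.23.
Line 2 (3710.74.34, Farune, 2,267 units, ¥83,856.33):
Base rate for 3710.74.34 is ¥6.80/unit.
3710.74.34 has an FTA preferential rate, but origin Farune is not Coresta; base rate stands.
The additional-duty order on 3710.74.34 targets Mereth, not Farune; it does not apply.
Duty = 2,267 × ¥6.80 = ¥15,415.60.
Line 3 (3955.03.75, Coresta, 891 liters, ¥2,886.84):
Base rate for 3955.03.75 is 11% + ¥0.89/liter.
Origin Coresta qualifies under the Zororia–Coresta agreement and 3955.03.75 is covered: preferential rate Free applies instead.
Duty = ¥2,886.84 × 0% = ¥0.00.
Line 4 (5485.93.23, Mereth, 3,796 kg, ¥318,218.68):
Base rate for 5485.93.23 is 31.5%.
Additional duty on 5485.93.23 from Mereth: +24.8%. Applied ad valorem rate: 31.5% + 24.8% = 56.3%.
Duty = ¥318,218.68 × 56.3% = ¥179,157.12.
Total = ¥73,937.23 + ¥15,415.60 + ¥0.00 + ¥179,157.12 = ¥268,509.95.

¥268,509.95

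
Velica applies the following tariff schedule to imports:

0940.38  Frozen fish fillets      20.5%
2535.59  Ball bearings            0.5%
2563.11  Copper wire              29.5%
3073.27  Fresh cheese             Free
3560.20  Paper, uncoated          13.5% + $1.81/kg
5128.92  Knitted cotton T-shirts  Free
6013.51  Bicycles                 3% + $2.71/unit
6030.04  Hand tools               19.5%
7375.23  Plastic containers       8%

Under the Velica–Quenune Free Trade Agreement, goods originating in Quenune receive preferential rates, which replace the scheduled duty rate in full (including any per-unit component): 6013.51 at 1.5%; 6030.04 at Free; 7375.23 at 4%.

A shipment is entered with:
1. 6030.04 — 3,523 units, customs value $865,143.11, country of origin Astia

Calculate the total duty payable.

$168,702.91

Line 1 (6030.04, Astia, 3,523 units, $865,143.11):
Base rate for 6030.04 is 19.5%.
6030.04 has an FTA preferential rate, but origin Astia is not Quenune; base rate stands.
Duty = $865,143.11 × 19.5% = $168,702.91.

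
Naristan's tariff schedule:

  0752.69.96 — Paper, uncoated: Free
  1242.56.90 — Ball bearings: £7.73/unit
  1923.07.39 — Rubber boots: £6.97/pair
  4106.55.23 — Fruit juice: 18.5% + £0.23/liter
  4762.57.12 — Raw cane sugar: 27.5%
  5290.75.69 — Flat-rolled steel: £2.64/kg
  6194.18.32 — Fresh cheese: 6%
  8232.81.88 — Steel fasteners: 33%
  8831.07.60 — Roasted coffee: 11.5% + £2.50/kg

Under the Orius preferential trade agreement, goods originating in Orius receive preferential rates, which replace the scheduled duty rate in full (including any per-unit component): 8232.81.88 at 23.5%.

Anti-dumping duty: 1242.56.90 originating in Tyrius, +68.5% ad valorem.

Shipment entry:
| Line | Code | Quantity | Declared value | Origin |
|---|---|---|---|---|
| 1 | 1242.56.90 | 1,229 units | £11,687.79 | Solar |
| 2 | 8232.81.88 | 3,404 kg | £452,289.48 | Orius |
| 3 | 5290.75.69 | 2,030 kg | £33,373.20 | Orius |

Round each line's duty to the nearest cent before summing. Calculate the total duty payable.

Line 1 (1242.56.90, Solar, 1,229 units, £11,687.79):
Base rate for 1242.56.90 is £7.73/unit.
The additional-duty order on 1242.56.90 targets Tyrius, not Solar; it does not apply.
Duty = 1,229 × £7.73 = £9,500.17.
Line 2 (8232.81.88, Orius, 3,404 kg, £452,289.48):
Base rate for 8232.81.88 is 33%.
Origin Orius qualifies under the Naristan–Orius agreement and 8232.81.88 is covered: preferential rate 23.5% applies instead.
Duty = £452,289.48 × 23.5% = £106,288.03.
Line 3 (5290.75.69, Orius, 2,030 kg, £33,373.20):
Base rate for 5290.75.69 is £2.64/kg.
Origin Orius is the FTA partner but 5290.75.69 is not on the preference list; base rate stands.
Duty = 2,030 × £2.64 = £5,359.20.
Total = £9,500.17 + £106,288.03 + £5,359.20 = £121,147.40.

£121,147.40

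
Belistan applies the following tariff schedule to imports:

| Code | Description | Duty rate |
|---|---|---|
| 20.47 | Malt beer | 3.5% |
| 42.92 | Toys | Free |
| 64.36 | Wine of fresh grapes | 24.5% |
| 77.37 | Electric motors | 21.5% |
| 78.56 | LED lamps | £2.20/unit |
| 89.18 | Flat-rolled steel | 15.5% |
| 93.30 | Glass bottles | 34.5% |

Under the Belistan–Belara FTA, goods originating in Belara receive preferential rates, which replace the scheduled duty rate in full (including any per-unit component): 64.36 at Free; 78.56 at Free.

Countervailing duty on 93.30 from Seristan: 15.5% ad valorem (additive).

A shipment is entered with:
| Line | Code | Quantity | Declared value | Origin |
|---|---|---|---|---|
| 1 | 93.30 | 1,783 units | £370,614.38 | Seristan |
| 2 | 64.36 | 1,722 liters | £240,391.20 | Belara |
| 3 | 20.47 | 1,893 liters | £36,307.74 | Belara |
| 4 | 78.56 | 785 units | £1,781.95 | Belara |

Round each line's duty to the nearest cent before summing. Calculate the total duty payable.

Line 1 (93.30, Seristan, 1,783 units, £370,614.38):
Base rate for 93.30 is 34.5%.
Additional duty on 93.30 from Seristan: +15.5%. Applied ad valorem rate: 34.5% + 15.5% = 50%.
Duty = £370,614.38 × 50% = £185,307.19.
Line 2 (64.36, Belara, 1,722 liters, £240,391.20):
Base rate for 64.36 is 24.5%.
Origin Belara qualifies under the Belistan–Belara agreement and 64.36 is covered: preferential rate Free applies instead.
Duty = £240,391.20 × 0% = £0.00.
Line 3 (20.47, Belara, 1,893 liters, £36,307.74):
Base rate for 20.47 is 3.5%.
Origin Belara is the FTA partner but 20.47 is not on the preference list; base rate stands.
Duty = £36,307.74 × 3.5% = £1,270.77.
Line 4 (78.56, Belara, 785 units, £1,781.95):
Base rate for 78.56 is £2.20/unit.
Origin Belara qualifies under the Belistan–Belara agreement and 78.56 is covered: preferential rate Free applies instead.
Duty = £1,781.95 × 0% = £0.00.
Total = £185,307.19 + £0.00 + £1,270.77 + £0.00 = £186,577.96.

£186,577.96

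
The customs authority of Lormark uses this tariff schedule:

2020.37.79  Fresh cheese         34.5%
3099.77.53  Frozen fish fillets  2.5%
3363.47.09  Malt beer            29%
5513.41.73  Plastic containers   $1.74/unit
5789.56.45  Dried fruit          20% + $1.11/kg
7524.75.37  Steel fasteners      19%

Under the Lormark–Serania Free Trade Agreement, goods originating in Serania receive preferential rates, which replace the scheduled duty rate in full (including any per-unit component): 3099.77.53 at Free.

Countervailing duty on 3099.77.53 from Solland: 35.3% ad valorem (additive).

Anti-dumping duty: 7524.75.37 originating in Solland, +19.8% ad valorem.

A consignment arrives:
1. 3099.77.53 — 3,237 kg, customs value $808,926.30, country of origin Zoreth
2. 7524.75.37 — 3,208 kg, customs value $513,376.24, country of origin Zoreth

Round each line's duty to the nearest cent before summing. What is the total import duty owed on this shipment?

$117,764.65

Line 1 (3099.77.53, Zoreth, 3,237 kg, $808,926.30):
Base rate for 3099.77.53 is 2.5%.
3099.77.53 has an FTA preferential rate, but origin Zoreth is not Serania; base rate stands.
The additional-duty order on 3099.77.53 targets Solland, not Zoreth; it does not apply.
Duty = $808,926.30 × 2.5% = $20,223.16.
Line 2 (7524.75.37, Zoreth, 3,208 kg, $513,376.24):
Base rate for 7524.75.37 is 19%.
The additional-duty order on 7524.75.37 targets Solland, not Zoreth; it does not apply.
Duty = $513,376.24 × 19% = $97,541.49.
Total = $20,223.16 + $97,541.49 = $117,764.65.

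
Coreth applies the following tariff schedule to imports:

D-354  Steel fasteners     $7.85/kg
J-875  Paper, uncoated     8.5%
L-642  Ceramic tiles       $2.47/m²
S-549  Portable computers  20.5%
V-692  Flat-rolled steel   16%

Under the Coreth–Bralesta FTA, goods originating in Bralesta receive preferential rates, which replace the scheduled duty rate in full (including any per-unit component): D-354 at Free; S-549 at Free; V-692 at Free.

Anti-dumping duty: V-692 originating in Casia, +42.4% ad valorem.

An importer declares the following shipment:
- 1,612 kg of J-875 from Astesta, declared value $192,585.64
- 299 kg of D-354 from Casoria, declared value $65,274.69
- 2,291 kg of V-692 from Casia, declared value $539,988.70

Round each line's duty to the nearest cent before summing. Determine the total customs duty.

$334,070.33

Line 1 (J-875, Astesta, 1,612 kg, $192,585.64):
Base rate for J-875 is 8.5%.
Duty = $192,585.64 × 8.5% = $16,369.78.
Line 2 (D-354, Casoria, 299 kg, $65,274.69):
Base rate for D-354 is $7.85/kg.
D-354 has an FTA preferential rate, but origin Casoria is not Bralesta; base rate stands.
Duty = 299 × $7.85 = $2,347.15.
Line 3 (V-692, Casia, 2,291 kg, $539,988.70):
Base rate for V-692 is 16%.
V-692 has an FTA preferential rate, but origin Casia is not Bralesta; base rate stands.
Additional duty on V-692 from Casia: +42.4%. Applied ad valorem rate: 16% + 42.4% = 58.4%.
Duty = $539,988.70 × 58.4% = $315,353.40.
Total = $16,369.78 + $2,347.15 + $315,353.40 = $334,070.33.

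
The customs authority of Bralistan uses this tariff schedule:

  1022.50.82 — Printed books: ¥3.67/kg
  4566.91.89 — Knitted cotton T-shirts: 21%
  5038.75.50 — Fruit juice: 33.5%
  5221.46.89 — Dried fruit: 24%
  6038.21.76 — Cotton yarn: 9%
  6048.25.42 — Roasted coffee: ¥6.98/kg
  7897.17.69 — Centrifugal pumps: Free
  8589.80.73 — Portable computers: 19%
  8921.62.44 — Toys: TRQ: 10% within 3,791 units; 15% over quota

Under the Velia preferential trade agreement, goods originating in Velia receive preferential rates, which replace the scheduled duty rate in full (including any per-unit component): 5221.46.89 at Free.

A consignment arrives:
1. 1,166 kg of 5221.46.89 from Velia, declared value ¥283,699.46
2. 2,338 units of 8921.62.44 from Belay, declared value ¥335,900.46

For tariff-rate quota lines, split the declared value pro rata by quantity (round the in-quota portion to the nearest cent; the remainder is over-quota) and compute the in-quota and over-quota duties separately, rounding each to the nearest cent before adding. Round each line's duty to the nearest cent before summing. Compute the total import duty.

¥33,590.05

Line 1 (5221.46.89, Velia, 1,166 kg, ¥283,699.46):
Base rate for 5221.46.89 is 24%.
Origin Velia qualifies under the Bralistan–Velia agreement and 5221.46.89 is covered: preferential rate Free applies instead.
Duty = ¥283,699.46 × 0% = ¥0.00.
Line 2 (8921.62.44, Belay, 2,338 units, ¥335,900.46):
Code 8921.62.44 is under a tariff-rate quota (threshold 3,791 units). Quantity 2,338 units is within the quota, so the in-quota rate 10% applies to the full value.
Duty = ¥335,900.46 × 10% = ¥33,590.05.
Total = ¥0.00 + ¥33,590.05 = ¥33,590.05.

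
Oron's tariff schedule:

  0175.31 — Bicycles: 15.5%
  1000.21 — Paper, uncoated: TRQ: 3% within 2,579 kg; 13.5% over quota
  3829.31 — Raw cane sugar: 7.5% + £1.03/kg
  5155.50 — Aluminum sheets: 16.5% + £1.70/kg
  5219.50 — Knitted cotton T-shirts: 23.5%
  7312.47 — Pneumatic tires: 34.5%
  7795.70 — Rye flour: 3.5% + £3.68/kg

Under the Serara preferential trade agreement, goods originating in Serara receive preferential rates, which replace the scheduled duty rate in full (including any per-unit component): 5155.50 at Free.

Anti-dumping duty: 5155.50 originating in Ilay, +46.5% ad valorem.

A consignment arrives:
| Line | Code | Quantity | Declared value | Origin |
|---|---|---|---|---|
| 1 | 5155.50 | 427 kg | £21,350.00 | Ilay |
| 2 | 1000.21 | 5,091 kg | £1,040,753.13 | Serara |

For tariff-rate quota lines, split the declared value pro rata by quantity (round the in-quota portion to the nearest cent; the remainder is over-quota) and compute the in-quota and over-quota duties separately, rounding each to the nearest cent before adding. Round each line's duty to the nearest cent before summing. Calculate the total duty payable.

Line 1 (5155.50, Ilay, 427 kg, £21,350.00):
Base rate for 5155.50 is 16.5% + £1.70/kg.
5155.50 has an FTA preferential rate, but origin Ilay is not Serara; base rate stands.
Additional duty on 5155.50 from Ilay: +46.5%. Applied ad valorem rate: 16.5% + 46.5% = 63%.
Duty = £21,350.00 × 63% + 427 × £1.70 = £14,176.40.
Line 2 (1000.21, Serara, 5,091 kg, £1,040,753.13):
Code 1000.21 is under a tariff-rate quota (threshold 2,579 kg). In-quota: 2,579 kg at 3%; over-quota: 2,512 kg at 13.5%.
Pro-rata value split: in-quota = £1,040,753.13 × 2,579/5,091 = £527,224.97; over-quota = £1,040,753.13 − £527,224.97 = £513,528.16.
In-quota duty = £527,224.97 × 3% = £15,816.75. Over-quota duty = £513,528.16 × 13.5% = £69,326.30.
Line duty = £15,816.75 + £69,326.30 = £85,143.05.
Total = £14,176.40 + £85,143.05 = £99,319.45.

£99,319.45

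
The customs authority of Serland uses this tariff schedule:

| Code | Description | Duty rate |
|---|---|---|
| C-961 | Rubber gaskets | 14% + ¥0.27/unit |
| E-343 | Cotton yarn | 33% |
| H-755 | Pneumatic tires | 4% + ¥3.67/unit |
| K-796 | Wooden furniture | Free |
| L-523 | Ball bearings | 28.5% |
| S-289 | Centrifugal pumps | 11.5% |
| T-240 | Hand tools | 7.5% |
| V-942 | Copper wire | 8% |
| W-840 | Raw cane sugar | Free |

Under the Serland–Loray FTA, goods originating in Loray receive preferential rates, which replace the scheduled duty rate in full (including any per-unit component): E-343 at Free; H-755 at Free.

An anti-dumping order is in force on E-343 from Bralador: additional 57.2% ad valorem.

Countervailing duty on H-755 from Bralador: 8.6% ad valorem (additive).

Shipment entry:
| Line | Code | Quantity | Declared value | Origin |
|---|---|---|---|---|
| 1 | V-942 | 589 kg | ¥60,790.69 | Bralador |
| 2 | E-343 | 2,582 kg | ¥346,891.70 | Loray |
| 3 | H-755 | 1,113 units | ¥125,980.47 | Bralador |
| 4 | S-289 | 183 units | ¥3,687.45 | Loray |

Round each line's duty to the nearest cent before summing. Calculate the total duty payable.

¥25,245.57

Line 1 (V-942, Bralador, 589 kg, ¥60,790.69):
Base rate for V-942 is 8%.
Duty = ¥60,790.69 × 8% = ¥4,863.26.
Line 2 (E-343, Loray, 2,582 kg, ¥346,891.70):
Base rate for E-343 is 33%.
Origin Loray qualifies under the Serland–Loray agreement and E-343 is covered: preferential rate Free applies instead.
The additional-duty order on E-343 targets Bralador, not Loray; it does not apply.
Duty = ¥346,891.70 × 0% = ¥0.00.
Line 3 (H-755, Bralador, 1,113 units, ¥125,980.47):
Base rate for H-755 is 4% + ¥3.67/unit.
H-755 has an FTA preferential rate, but origin Bralador is not Loray; base rate stands.
Additional duty on H-755 from Bralador: +8.6%. Applied ad valorem rate: 4% + 8.6% = 12.6%.
Duty = ¥125,980.47 × 12.6% + 1,113 × ¥3.67 = ¥19,958.25.
Line 4 (S-289, Loray, 183 units, ¥3,687.45):
Base rate for S-289 is 11.5%.
Origin Loray is the FTA partner but S-289 is not on the preference list; base rate stands.
Duty = ¥3,687.45 × 11.5% = ¥424.06.
Total = ¥4,863.26 + ¥0.00 + ¥19,958.25 + ¥424.06 = ¥25,245.57.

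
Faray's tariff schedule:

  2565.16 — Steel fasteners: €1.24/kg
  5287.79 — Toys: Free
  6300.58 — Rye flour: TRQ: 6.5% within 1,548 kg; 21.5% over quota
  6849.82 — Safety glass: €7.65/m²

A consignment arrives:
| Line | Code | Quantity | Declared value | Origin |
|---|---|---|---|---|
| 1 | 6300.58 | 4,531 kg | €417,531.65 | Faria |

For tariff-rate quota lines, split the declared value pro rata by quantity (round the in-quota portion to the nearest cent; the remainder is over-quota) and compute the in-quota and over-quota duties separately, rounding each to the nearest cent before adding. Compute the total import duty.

Line 1 (6300.58, Faria, 4,531 kg, €417,531.65):
Code 6300.58 is under a tariff-rate quota (threshold 1,548 kg). In-quota: 1,548 kg at 6.5%; over-quota: 2,983 kg at 21.5%.
Pro-rata value split: in-quota = €417,531.65 × 1,548/4,531 = €142,648.20; over-quota = €417,531.65 − €142,648.20 = €274,883.45.
In-quota duty = €142,648.20 × 6.5% = €9,272.13. Over-quota duty = €274,883.45 × 21.5% = €59,099.94.
Line duty = €9,272.13 + €59,099.94 = €68,372.07.

€68,372.07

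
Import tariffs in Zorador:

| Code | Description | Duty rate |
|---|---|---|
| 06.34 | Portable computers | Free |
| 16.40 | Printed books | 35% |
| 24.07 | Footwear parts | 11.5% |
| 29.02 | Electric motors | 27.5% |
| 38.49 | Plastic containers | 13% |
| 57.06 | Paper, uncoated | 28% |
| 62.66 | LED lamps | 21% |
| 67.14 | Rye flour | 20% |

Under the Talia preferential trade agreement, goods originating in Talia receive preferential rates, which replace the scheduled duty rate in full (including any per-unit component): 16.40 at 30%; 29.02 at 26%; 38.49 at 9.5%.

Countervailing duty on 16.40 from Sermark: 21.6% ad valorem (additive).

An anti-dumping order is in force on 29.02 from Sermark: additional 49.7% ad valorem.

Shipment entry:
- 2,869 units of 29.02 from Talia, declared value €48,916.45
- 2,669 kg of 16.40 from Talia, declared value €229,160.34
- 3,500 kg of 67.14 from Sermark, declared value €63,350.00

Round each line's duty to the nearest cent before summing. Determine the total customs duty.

Line 1 (29.02, Talia, 2,869 units, €48,916.45):
Base rate for 29.02 is 27.5%.
Origin Talia qualifies under the Zorador–Talia agreement and 29.02 is covered: preferential rate 26% applies instead.
The additional-duty order on 29.02 targets Sermark, not Talia; it does not apply.
Duty = €48,916.45 × 26% = €12,718.28.
Line 2 (16.40, Talia, 2,669 kg, €229,160.34):
Base rate for 16.40 is 35%.
Origin Talia qualifies under the Zorador–Talia agreement and 16.40 is covered: preferential rate 30% applies instead.
The additional-duty order on 16.40 targets Sermark, not Talia; it does not apply.
Duty = €229,160.34 × 30% = €68,748.10.
Line 3 (67.14, Sermark, 3,500 kg, €63,350.00):
Base rate for 67.14 is 20%.
Duty = €63,350.00 × 20% = €12,670.00.
Total = €12,718.28 + €68,748.10 + €12,670.00 = €94,136.38.

€94,136.38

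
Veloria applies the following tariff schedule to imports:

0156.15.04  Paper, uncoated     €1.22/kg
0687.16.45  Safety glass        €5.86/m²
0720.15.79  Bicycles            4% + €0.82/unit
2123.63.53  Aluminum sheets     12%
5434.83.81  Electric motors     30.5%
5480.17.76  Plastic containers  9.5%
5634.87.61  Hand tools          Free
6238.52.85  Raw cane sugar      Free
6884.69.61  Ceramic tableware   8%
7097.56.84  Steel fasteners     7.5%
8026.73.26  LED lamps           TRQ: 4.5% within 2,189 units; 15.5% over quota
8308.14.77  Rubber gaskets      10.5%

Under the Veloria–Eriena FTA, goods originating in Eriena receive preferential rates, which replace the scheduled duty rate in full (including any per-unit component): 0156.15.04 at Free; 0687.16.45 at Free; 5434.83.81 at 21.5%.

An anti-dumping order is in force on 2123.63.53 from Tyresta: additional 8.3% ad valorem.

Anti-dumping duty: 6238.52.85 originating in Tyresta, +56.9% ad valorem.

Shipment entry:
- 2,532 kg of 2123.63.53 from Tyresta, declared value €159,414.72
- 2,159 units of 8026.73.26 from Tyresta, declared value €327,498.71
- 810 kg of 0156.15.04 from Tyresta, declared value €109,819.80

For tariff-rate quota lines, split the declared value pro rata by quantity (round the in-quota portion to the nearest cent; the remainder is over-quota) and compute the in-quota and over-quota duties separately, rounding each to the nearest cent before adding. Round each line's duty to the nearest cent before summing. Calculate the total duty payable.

Line 1 (2123.63.53, Tyresta, 2,532 kg, €159,414.72):
Base rate for 2123.63.53 is 12%.
Additional duty on 2123.63.53 from Tyresta: +8.3%. Applied ad valorem rate: 12% + 8.3% = 20.3%.
Duty = €159,414.72 × 20.3% = €32,361.19.
Line 2 (8026.73.26, Tyresta, 2,159 units, €327,498.71):
Code 8026.73.26 is under a tariff-rate quota (threshold 2,189 units). Quantity 2,159 units is within the quota, so the in-quota rate 4.5% applies to the full value.
Duty = €327,498.71 × 4.5% = €14,737.44.
Line 3 (0156.15.04, Tyresta, 810 kg, €109,819.80):
Base rate for 0156.15.04 is €1.22/kg.
0156.15.04 has an FTA preferential rate, but origin Tyresta is not Eriena; base rate stands.
Duty = 810 × €1.22 = €988.20.
Total = €32,361.19 + €14,737.44 + €988.20 = €48,086.83.

€48,086.83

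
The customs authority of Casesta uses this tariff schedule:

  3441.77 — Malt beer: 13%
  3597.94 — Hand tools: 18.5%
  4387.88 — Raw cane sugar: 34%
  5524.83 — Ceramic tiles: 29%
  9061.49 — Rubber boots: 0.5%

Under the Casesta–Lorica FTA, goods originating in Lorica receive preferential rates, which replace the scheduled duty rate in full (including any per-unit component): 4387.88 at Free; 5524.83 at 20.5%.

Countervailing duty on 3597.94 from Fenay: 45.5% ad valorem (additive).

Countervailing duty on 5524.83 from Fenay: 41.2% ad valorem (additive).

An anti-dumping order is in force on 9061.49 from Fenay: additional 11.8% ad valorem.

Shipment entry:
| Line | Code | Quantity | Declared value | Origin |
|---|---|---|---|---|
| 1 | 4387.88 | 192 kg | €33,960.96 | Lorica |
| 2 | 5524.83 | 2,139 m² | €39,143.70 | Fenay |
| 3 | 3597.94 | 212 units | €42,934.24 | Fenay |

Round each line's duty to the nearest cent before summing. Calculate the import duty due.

€54,956.79

Line 1 (4387.88, Lorica, 192 kg, €33,960.96):
Base rate for 4387.88 is 34%.
Origin Lorica qualifies under the Casesta–Lorica agreement and 4387.88 is covered: preferential rate Free applies instead.
Duty = €33,960.96 × 0% = €0.00.
Line 2 (5524.83, Fenay, 2,139 m², €39,143.70):
Base rate for 5524.83 is 29%.
5524.83 has an FTA preferential rate, but origin Fenay is not Lorica; base rate stands.
Additional duty on 5524.83 from Fenay: +41.2%. Applied ad valorem rate: 29% + 41.2% = 70.2%.
Duty = €39,143.70 × 70.2% = €27,478.88.
Line 3 (3597.94, Fenay, 212 units, €42,934.24):
Base rate for 3597.94 is 18.5%.
Additional duty on 3597.94 from Fenay: +45.5%. Applied ad valorem rate: 18.5% + 45.5% = 64%.
Duty = €42,934.24 × 64% = €27,477.91.
Total = €0.00 + €27,478.88 + €27,477.91 = €54,956.79.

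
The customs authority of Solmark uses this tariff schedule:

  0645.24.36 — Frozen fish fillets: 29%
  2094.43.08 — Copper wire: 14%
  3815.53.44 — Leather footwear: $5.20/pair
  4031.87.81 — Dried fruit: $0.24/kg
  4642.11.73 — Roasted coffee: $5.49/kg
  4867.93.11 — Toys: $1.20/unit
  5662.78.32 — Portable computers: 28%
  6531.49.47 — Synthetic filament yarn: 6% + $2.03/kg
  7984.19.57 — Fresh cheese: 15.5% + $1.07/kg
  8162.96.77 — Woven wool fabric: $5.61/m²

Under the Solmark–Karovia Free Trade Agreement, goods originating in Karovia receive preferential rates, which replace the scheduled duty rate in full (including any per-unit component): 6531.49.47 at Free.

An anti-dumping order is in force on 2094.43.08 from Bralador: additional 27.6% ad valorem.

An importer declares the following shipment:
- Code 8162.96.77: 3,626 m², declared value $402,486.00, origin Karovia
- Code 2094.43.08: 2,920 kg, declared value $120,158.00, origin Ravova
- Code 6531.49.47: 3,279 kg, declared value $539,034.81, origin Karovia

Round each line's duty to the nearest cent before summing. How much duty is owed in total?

Line 1 (8162.96.77, Karovia, 3,626 m², $402,486.00):
Base rate for 8162.96.77 is $5.61/m².
Origin Karovia is the FTA partner but 8162.96.77 is not on the preference list; base rate stands.
Duty = 3,626 × $5.61 = $20,341.86.
Line 2 (2094.43.08, Ravova, 2,920 kg, $120,158.00):
Base rate for 2094.43.08 is 14%.
The additional-duty order on 2094.43.08 targets Bralador, not Ravova; it does not apply.
Duty = $120,158.00 × 14% = $16,822.12.
Line 3 (6531.49.47, Karovia, 3,279 kg, $539,034.81):
Base rate for 6531.49.47 is 6% + $2.03/kg.
Origin Karovia qualifies under the Solmark–Karovia agreement and 6531.49.47 is covered: preferential rate Free applies instead.
Duty = $539,034.81 × 0% = $0.00.
Total = $20,341.86 + $16,822.12 + $0.00 = $37,163.98.

$37,163.98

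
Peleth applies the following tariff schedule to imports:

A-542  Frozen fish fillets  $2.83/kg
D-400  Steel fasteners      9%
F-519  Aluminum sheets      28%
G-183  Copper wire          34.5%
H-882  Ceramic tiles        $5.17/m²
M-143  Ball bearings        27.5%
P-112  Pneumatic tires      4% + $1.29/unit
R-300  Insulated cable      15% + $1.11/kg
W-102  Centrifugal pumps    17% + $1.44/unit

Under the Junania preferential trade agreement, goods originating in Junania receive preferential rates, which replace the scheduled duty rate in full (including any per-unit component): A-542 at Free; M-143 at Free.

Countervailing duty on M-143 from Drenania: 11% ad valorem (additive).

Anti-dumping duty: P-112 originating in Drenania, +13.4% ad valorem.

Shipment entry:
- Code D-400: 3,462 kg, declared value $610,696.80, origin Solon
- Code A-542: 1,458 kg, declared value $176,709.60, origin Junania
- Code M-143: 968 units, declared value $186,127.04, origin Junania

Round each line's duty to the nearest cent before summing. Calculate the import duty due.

$54,962.71

Line 1 (D-400, Solon, 3,462 kg, $610,696.80):
Base rate for D-400 is 9%.
Duty = $610,696.80 × 9% = $54,962.71.
Line 2 (A-542, Junania, 1,458 kg, $176,709.60):
Base rate for A-542 is $2.83/kg.
Origin Junania qualifies under the Peleth–Junania agreement and A-542 is covered: preferential rate Free applies instead.
Duty = $176,709.60 × 0% = $0.00.
Line 3 (M-143, Junania, 968 units, $186,127.04):
Base rate for M-143 is 27.5%.
Origin Junania qualifies under the Peleth–Junania agreement and M-143 is covered: preferential rate Free applies instead.
The additional-duty order on M-143 targets Drenania, not Junania; it does not apply.
Duty = $186,127.04 × 0% = $0.00.
Total = $54,962.71 + $0.00 + $0.00 = $54,962.71.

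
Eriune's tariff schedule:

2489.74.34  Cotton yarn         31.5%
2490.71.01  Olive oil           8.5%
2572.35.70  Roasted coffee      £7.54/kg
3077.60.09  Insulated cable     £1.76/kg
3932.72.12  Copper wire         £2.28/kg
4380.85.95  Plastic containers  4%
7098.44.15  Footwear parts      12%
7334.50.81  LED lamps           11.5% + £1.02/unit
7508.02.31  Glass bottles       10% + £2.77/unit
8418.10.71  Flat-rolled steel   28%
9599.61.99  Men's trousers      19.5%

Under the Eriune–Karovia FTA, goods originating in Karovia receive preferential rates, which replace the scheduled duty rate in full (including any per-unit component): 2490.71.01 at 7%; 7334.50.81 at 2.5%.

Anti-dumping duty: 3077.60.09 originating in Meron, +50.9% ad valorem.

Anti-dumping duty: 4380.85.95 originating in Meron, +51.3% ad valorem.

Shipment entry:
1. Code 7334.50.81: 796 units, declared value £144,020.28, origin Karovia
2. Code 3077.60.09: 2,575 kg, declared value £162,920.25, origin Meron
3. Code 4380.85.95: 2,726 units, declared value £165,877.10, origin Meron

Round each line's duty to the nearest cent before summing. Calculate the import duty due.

£182,788.96

Line 1 (7334.50.81, Karovia, 796 units, £144,020.28):
Base rate for 7334.50.81 is 11.5% + £1.02/unit.
Origin Karovia qualifies under the Eriune–Karovia agreement and 7334.50.81 is covered: preferential rate 2.5% applies instead.
Duty = £144,020.28 × 2.5% = £3,600.51.
Line 2 (3077.60.09, Meron, 2,575 kg, £162,920.25):
Base rate for 3077.60.09 is £1.76/kg.
Additional duty on 3077.60.09 from Meron: +50.9% ad valorem. Applied ad valorem rate = 50.9%.
Duty = £162,920.25 × 50.9% + 2,575 × £1.76 = £87,458.41.
Line 3 (4380.85.95, Meron, 2,726 units, £165,877.10):
Base rate for 4380.85.95 is 4%.
Additional duty on 4380.85.95 from Meron: +51.3%. Applied ad valorem rate: 4% + 51.3% = 55.3%.
Duty = £165,877.10 × 55.3% = £91,730.04.
Total = £3,600.51 + £87,458.41 + £91,730.04 = £182,788.96.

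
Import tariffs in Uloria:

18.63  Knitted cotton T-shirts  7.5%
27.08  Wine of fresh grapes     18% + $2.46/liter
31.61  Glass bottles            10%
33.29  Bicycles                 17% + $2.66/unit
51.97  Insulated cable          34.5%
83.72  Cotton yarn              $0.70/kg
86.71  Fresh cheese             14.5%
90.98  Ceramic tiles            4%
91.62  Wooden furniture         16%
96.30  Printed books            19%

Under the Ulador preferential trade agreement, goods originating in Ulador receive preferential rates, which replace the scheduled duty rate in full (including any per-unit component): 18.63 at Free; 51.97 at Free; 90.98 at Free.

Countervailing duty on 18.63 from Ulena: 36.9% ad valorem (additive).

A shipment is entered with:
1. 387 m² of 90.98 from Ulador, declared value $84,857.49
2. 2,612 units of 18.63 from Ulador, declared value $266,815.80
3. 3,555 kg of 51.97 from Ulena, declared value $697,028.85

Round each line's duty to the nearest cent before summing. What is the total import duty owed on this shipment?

$240,474.95

Line 1 (90.98, Ulador, 387 m², $84,857.49):
Base rate for 90.98 is 4%.
Origin Ulador qualifies under the Uloria–Ulador agreement and 90.98 is covered: preferential rate Free applies instead.
Duty = $84,857.49 × 0% = $0.00.
Line 2 (18.63, Ulador, 2,612 units, $266,815.80):
Base rate for 18.63 is 7.5%.
Origin Ulador qualifies under the Uloria–Ulador agreement and 18.63 is covered: preferential rate Free applies instead.
The additional-duty order on 18.63 targets Ulena, not Ulador; it does not apply.
Duty = $266,815.80 × 0% = $0.00.
Line 3 (51.97, Ulena, 3,555 kg, $697,028.85):
Base rate for 51.97 is 34.5%.
51.97 has an FTA preferential rate, but origin Ulena is not Ulador; base rate stands.
Duty = $697,028.85 × 34.5% = $240,474.95.
Total = $0.00 + $0.00 + $240,474.95 = $240,474.95.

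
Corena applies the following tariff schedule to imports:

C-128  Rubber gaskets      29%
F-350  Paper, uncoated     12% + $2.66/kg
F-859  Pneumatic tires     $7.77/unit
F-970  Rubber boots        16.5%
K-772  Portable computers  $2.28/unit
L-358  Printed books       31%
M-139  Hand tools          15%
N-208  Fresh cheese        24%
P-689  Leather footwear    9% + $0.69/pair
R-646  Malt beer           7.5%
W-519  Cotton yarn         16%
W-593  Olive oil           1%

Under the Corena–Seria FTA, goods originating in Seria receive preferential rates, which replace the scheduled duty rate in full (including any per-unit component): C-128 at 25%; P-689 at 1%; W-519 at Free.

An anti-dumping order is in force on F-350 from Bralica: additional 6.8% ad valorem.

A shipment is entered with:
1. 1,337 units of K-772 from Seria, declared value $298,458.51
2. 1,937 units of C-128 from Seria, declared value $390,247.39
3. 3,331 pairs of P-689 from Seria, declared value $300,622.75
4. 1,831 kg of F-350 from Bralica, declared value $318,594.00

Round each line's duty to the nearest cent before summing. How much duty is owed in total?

$168,382.57

Line 1 (K-772, Seria, 1,337 units, $298,458.51):
Base rate for K-772 is $2.28/unit.
Origin Seria is the FTA partner but K-772 is not on the preference list; base rate stands.
Duty = 1,337 × $2.28 = $3,048.36.
Line 2 (C-128, Seria, 1,937 units, $390,247.39):
Base rate for C-128 is 29%.
Origin Seria qualifies under the Corena–Seria agreement and C-128 is covered: preferential rate 25% applies instead.
Duty = $390,247.39 × 25% = $97,561.85.
Line 3 (P-689, Seria, 3,331 pairs, $300,622.75):
Base rate for P-689 is 9% + $0.69/pair.
Origin Seria qualifies under the Corena–Seria agreement and P-689 is covered: preferential rate 1% applies instead.
Duty = $300,622.75 × 1% = $3,006.23.
Line 4 (F-350, Bralica, 1,831 kg, $318,594.00):
Base rate for F-350 is 12% + $2.66/kg.
Additional duty on F-350 from Bralica: +6.8%. Applied ad valorem rate: 12% + 6.8% = 18.8%.
Duty = $318,594.00 × 18.8% + 1,831 × $2.66 = $64,766.13.
Total = $3,048.36 + $97,561.85 + $3,006.23 + $64,766.13 = $168,382.57.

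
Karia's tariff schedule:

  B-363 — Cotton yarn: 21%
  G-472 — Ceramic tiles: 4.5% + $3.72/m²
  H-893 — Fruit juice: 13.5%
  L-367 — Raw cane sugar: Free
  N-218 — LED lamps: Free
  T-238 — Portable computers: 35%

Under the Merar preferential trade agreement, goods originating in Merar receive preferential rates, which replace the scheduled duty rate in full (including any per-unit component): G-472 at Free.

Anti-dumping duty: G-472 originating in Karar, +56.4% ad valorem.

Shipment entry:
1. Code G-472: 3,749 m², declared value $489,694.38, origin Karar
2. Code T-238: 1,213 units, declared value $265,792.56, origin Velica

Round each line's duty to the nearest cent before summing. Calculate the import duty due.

Line 1 (G-472, Karar, 3,749 m², $489,694.38):
Base rate for G-472 is 4.5% + $3.72/m².
G-472 has an FTA preferential rate, but origin Karar is not Merar; base rate stands.
Additional duty on G-472 from Karar: +56.4%. Applied ad valorem rate: 4.5% + 56.4% = 60.9%.
Duty = $489,694.38 × 60.9% + 3,749 × $3.72 = $312,170.16.
Line 2 (T-238, Velica, 1,213 units, $265,792.56):
Base rate for T-238 is 35%.
Duty = $265,792.56 × 35% = $93,027.40.
Total = $312,170.16 + $93,027.40 = $405,197.56.

$405,197.56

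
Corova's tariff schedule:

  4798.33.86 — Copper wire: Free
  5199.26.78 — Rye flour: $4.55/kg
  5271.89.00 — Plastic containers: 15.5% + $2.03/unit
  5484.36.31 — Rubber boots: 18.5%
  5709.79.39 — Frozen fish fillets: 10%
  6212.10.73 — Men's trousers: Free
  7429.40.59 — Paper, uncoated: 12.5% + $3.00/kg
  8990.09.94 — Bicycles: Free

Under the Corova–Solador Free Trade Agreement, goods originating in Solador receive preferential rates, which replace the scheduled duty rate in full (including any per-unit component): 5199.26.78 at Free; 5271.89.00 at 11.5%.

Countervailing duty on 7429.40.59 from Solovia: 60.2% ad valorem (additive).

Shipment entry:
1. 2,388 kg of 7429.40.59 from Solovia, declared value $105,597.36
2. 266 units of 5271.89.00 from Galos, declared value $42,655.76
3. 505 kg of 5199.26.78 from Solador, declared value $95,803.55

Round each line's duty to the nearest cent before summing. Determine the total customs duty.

$91,084.90

Line 1 (7429.40.59, Solovia, 2,388 kg, $105,597.36):
Base rate for 7429.40.59 is 12.5% + $3.00/kg.
Additional duty on 7429.40.59 from Solovia: +60.2%. Applied ad valorem rate: 12.5% + 60.2% = 72.7%.
Duty = $105,597.36 × 72.7% + 2,388 × $3.00 = $83,933.28.
Line 2 (5271.89.00, Galos, 266 units, $42,655.76):
Base rate for 5271.89.00 is 15.5% + $2.03/unit.
5271.89.00 has an FTA preferential rate, but origin Galos is not Solador; base rate stands.
Duty = $42,655.76 × 15.5% + 266 × $2.03 = $7,151.62.
Line 3 (5199.26.78, Solador, 505 kg, $95,803.55):
Base rate for 5199.26.78 is $4.55/kg.
Origin Solador qualifies under the Corova–Solador agreement and 5199.26.78 is covered: preferential rate Free applies instead.
Duty = $95,803.55 × 0% = $0.00.
Total = $83,933.28 + $7,151.62 + $0.00 = $91,084.90.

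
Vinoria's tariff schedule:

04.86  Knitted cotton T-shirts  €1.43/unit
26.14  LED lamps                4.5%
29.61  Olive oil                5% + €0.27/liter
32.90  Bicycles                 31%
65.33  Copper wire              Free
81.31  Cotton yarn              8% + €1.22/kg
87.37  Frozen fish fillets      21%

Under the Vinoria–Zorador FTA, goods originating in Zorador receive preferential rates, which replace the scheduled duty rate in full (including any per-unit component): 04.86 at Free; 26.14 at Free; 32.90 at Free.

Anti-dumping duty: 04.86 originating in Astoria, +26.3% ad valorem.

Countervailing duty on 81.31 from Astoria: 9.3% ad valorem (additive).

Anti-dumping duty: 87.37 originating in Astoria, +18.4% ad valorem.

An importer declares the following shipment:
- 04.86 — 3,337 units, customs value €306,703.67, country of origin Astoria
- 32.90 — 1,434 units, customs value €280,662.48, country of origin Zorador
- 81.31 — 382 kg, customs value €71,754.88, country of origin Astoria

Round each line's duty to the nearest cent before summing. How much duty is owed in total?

€98,314.61

Line 1 (04.86, Astoria, 3,337 units, €306,703.67):
Base rate for 04.86 is €1.43/unit.
04.86 has an FTA preferential rate, but origin Astoria is not Zorador; base rate stands.
Additional duty on 04.86 from Astoria: +26.3% ad valorem. Applied ad valorem rate = 26.3%.
Duty = €306,703.67 × 26.3% + 3,337 × €1.43 = €85,434.98.
Line 2 (32.90, Zorador, 1,434 units, €280,662.48):
Base rate for 32.90 is 31%.
Origin Zorador qualifies under the Vinoria–Zorador agreement and 32.90 is covered: preferential rate Free applies instead.
Duty = €280,662.48 × 0% = €0.00.
Line 3 (81.31, Astoria, 382 kg, €71,754.88):
Base rate for 81.31 is 8% + €1.22/kg.
Additional duty on 81.31 from Astoria: +9.3%. Applied ad valorem rate: 8% + 9.3% = 17.3%.
Duty = €71,754.88 × 17.3% + 382 × €1.22 = €12,879.63.
Total = €85,434.98 + €0.00 + €12,879.63 = €98,314.61.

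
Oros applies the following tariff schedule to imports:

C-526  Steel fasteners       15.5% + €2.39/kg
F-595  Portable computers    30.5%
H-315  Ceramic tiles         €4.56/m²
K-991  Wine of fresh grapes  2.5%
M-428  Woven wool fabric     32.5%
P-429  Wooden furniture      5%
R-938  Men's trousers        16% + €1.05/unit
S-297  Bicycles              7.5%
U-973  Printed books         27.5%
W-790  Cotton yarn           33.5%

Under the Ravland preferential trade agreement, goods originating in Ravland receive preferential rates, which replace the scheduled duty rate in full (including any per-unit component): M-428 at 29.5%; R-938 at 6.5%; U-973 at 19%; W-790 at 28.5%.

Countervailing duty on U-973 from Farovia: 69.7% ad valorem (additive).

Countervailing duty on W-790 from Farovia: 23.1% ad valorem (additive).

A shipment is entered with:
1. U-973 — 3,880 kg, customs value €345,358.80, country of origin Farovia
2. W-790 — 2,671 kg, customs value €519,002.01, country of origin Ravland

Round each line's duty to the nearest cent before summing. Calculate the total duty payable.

€483,604.32

Line 1 (U-973, Farovia, 3,880 kg, €345,358.80):
Base rate for U-973 is 27.5%.
U-973 has an FTA preferential rate, but origin Farovia is not Ravland; base rate stands.
Additional duty on U-973 from Farovia: +69.7%. Applied ad valorem rate: 27.5% + 69.7% = 97.2%.
Duty = €345,358.80 × 97.2% = €335,688.75.
Line 2 (W-790, Ravland, 2,671 kg, €519,002.01):
Base rate for W-790 is 33.5%.
Origin Ravland qualifies under the Oros–Ravland agreement and W-790 is covered: preferential rate 28.5% applies instead.
The additional-duty order on W-790 targets Farovia, not Ravland; it does not apply.
Duty = €519,002.01 × 28.5% = €147,915.57.
Total = €335,688.75 + €147,915.57 = €483,604.32.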